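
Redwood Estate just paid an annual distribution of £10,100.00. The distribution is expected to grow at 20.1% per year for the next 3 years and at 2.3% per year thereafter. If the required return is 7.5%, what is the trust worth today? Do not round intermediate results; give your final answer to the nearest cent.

D_1 = 12130.10000
D_2 = 14568.25010
D_3 = 17496.46837
Terminal value at year 3: TV = D_3×(1+g_2)/(r−g_2) = 17898.88714/0.052 = 344209.36813
P_0 = D_1/(1+r)^1 + D_2/(1+r)^2 + D_3/(1+r)^3 + TV/(1+r)^3
    = 11283.81395 + 12606.38191 + 14083.96714 + 277074.96900 = 315049.13201

£315049.13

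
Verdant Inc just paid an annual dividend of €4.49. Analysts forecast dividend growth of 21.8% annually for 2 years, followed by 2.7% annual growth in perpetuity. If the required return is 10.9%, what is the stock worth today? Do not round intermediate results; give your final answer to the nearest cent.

€78.18

D_1 = 5.46882
D_2 = 6.66102
Terminal value at year 2: TV = D_2×(1+g_2)/(r−g_2) = 6.84087/0.082 = 83.42525
P_0 = D_1/(1+r)^1 + D_2/(1+r)^2 + TV/(1+r)^2
    = 4.93131 + 5.41599 + 67.83197 = 78.17926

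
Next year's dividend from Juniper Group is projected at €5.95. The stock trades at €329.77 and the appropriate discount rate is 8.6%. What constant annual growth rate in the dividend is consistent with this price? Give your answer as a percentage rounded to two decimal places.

P = D₁/(r−g) ⇒ g = r − D₁/P = 0.086 − €5.95/€329.77 = 0.067957

6.80%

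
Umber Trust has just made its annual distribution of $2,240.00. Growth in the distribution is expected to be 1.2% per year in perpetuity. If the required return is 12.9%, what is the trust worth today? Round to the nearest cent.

$19375.04

D₁ = D₀ × (1 + g) = $2,240.00 × 1.012 = $2,266.8800
Growing perpetuity: P = D₁ / (r − g) = $2,266.8800 / (0.129 − 0.012) = $19,375.04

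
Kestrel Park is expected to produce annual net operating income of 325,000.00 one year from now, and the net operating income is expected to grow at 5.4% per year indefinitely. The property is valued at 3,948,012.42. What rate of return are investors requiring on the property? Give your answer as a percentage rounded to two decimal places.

P = D₁/(r − g) ⇒ r = D₁/P + g = 325,000.0000/3,948,012.42 + 0.054 = 0.082320 + 0.054 = 0.136320

13.63%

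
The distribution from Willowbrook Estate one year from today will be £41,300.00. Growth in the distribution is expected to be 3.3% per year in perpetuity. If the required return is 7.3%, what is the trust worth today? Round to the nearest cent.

£1032500.00

Growing perpetuity: P = D₁ / (r − g) = £41,300.0000 / (0.073 − 0.033) = £1,032,500.00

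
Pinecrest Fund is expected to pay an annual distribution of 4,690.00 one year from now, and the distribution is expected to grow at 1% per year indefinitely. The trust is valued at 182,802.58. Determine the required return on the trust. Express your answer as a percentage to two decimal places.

3.57%

P = D₁/(r − g) ⇒ r = D₁/P + g = 4,690.0000/182,802.58 + 0.01 = 0.025656 + 0.01 = 0.035656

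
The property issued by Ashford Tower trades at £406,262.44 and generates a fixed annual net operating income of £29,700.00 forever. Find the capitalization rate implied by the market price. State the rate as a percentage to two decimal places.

7.31%

P = C/r ⇒ r = C/P = £29,700.00/£406,262.44 = 0.073105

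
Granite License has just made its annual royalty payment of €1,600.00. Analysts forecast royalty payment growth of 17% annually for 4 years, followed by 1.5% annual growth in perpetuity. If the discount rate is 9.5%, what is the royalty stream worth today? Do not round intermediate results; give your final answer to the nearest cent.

€34033.14

D_1 = 1872.00000
D_2 = 2190.24000
D_3 = 2562.58080
D_4 = 2998.21954
Terminal value at year 4: TV = D_4×(1+g_2)/(r−g_2) = 3043.19283/0.08 = 38039.91036
P_0 = D_1/(1+r)^1 + D_2/(1+r)^2 + D_3/(1+r)^3 + D_4/(1+r)^4 + TV/(1+r)^4
    = 1709.58904 + 1826.68418 + 1951.79954 + 2085.48444 + 26459.58377 = 34033.14097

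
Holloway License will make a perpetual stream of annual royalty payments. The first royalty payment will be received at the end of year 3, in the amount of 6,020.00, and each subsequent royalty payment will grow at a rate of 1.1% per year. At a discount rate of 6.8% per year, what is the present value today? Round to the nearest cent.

Value at end of year 2: C₁ / (r − g) = 6,020.00 / (0.068 − 0.011) = 105,614.0351
Discount to today: PV = 105,614.0351 / (1 + 0.068)^2 = 105,614.0351 / 1.140624 = 92,593.21

92593.21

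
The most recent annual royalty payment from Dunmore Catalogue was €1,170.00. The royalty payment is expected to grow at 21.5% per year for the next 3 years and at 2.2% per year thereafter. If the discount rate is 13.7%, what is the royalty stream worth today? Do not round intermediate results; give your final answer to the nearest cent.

D_1 = 1421.55000
D_2 = 1727.18325
D_3 = 2098.52765
Terminal value at year 3: TV = D_3×(1+g_2)/(r−g_2) = 2144.69526/0.115 = 18649.52397
P_0 = D_1/(1+r)^1 + D_2/(1+r)^2 + D_3/(1+r)^3 + TV/(1+r)^3
    = 1250.26385 + 1336.03393 + 1427.68797 + 12687.80096 = 16701.78672

€16701.79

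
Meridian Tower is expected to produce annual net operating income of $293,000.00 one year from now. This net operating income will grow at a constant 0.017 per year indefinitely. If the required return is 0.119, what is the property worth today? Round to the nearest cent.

Growing perpetuity: P = D₁ / (r − g) = $293,000.0000 / (0.119 − 0.017) = $2,872,549.02

$2872549.02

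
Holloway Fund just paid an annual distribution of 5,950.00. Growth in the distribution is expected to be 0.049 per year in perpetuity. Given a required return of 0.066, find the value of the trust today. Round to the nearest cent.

D₁ = D₀ × (1 + g) = 5,950.00 × 1.049 = 6,241.5500
Growing perpetuity: P = D₁ / (r − g) = 6,241.5500 / (0.066 − 0.049) = 367,150.00

367150.00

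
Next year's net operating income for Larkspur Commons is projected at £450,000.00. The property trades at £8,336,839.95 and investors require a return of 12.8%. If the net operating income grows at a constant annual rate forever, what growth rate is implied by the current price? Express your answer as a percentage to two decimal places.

P = D₁/(r−g) ⇒ g = r − D₁/P = 0.128 − £450,000.00/£8,336,839.95 = 0.074023

7.40%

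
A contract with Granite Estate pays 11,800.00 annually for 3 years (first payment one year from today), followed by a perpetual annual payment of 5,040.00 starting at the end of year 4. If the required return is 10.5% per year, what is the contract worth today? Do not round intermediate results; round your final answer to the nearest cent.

64664.23

PV of 3-year annuity: 11,800.00 × [1 − (1+0.105)^−3] / 0.105 = 29088.45686
Perpetuity value at year 3: 5,040.00 / 0.105 = 48000.00000
PV of perpetuity: 48000.00000 / (1+0.105)^3 = 35575.77775
Total PV = 29088.45686 + 35575.77775 = 64664.23461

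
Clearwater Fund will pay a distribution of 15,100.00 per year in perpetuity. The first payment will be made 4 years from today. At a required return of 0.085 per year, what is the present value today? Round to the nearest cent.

Value at end of year 3: C / r = 15,100.00 / 0.085 = 177,647.0588
Discount to today: PV = 177,647.0588 / (1 + 0.085)^3 = 177,647.0588 / 1.277289 = 139,081.32

139081.32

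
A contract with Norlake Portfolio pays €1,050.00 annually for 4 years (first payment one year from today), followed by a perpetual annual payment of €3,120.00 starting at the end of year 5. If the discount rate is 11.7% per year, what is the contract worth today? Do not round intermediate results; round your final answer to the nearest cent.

€20339.42

PV of 4-year annuity: €1,050.00 × [1 − (1+0.117)^−4] / 0.117 = 3209.47269
Perpetuity value at year 4: €3,120.00 / 0.117 = 26666.66667
PV of perpetuity: 26666.66667 / (1+0.117)^4 = 17129.94781
Total PV = 3209.47269 + 17129.94781 = 20339.42050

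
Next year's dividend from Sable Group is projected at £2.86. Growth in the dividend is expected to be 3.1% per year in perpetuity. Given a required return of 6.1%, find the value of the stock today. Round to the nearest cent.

Growing perpetuity: P = D₁ / (r − g) = £2.8600 / (0.061 − 0.031) = £95.33

£95.33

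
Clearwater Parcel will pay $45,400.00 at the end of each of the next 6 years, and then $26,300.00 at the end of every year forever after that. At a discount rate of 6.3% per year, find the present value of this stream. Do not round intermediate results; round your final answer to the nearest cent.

PV of 6-year annuity: $45,400.00 × [1 − (1+0.063)^−6] / 0.063 = 221157.66565
Perpetuity value at year 6: $26,300.00 / 0.063 = 417460.31746
PV of perpetuity: 417460.31746 / (1+0.063)^6 = 289344.75344
Total PV = 221157.66565 + 289344.75344 = 510502.41909

$510502.42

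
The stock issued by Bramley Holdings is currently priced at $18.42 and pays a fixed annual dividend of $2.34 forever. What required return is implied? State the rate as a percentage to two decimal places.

P = C/r ⇒ r = C/P = $2.34/$18.42 = 0.127036

12.70%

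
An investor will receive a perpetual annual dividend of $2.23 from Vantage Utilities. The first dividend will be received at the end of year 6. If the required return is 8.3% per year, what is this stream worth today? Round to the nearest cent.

Value at end of year 5: C / r = $2.23 / 0.083 = $26.8675
Discount to today: PV = $26.8675 / (1 + 0.083)^5 = $26.8675 / 1.489849 = $18.03

$18.03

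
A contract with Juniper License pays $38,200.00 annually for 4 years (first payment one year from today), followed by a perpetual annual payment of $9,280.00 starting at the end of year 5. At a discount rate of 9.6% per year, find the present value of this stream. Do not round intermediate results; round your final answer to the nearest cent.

PV of 4-year annuity: $38,200.00 × [1 − (1+0.096)^−4] / 0.096 = 122144.82891
Perpetuity value at year 4: $9,280.00 / 0.096 = 96666.66667
PV of perpetuity: 96666.66667 / (1+0.096)^4 = 66993.78676
Total PV = 122144.82891 + 66993.78676 = 189138.61568

$189138.62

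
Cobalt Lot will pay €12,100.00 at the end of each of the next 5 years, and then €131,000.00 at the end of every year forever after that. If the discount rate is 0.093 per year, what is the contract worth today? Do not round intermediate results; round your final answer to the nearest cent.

PV of 5-year annuity: €12,100.00 × [1 − (1+0.093)^−5] / 0.093 = 46700.69755
Perpetuity value at year 5: €131,000.00 / 0.093 = 1408602.15054
PV of perpetuity: 1408602.15054 / (1+0.093)^5 = 902999.55721
Total PV = 46700.69755 + 902999.55721 = 949700.25476

€949700.25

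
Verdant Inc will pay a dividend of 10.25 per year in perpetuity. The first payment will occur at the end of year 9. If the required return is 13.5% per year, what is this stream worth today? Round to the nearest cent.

Value at end of year 8: C / r = 10.25 / 0.135 = 75.9259
Discount to today: PV = 75.9259 / (1 + 0.135)^8 = 75.9259 / 2.754019 = 27.57

27.57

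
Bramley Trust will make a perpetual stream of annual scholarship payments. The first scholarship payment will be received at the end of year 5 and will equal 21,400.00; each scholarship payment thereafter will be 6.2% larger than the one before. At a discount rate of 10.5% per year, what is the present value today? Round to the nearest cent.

333807.59

Value at end of year 4: C₁ / (r − g) = 21,400.00 / (0.105 − 0.062) = 497,674.4186
Discount to today: PV = 497,674.4186 / (1 + 0.105)^4 = 497,674.4186 / 1.490902 = 333,807.59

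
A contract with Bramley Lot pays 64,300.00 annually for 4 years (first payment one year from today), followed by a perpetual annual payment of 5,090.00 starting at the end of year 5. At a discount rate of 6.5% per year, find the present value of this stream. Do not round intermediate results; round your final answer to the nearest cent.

281149.23

PV of 4-year annuity: 64,300.00 × [1 − (1+0.065)^−4] / 0.065 = 220278.85008
Perpetuity value at year 4: 5,090.00 / 0.065 = 78307.69231
PV of perpetuity: 78307.69231 / (1+0.065)^4 = 60870.37743
Total PV = 220278.85008 + 60870.37743 = 281149.22751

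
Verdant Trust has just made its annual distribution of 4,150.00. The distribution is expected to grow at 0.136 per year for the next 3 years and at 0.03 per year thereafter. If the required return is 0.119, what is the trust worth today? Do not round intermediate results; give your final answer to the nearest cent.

D_1 = 4714.40000
D_2 = 5355.55840
D_3 = 6083.91434
Terminal value at year 3: TV = D_3×(1+g_2)/(r−g_2) = 6266.43177/0.089 = 70409.34576
P_0 = D_1/(1+r)^1 + D_2/(1+r)^2 + D_3/(1+r)^3 + TV/(1+r)^3
    = 4213.04736 + 4277.05255 + 4342.03011 + 50250.46088 = 63082.59091

63082.59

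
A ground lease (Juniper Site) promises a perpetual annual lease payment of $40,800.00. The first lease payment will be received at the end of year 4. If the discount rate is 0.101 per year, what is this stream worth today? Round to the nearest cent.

Value at end of year 3: C / r = $40,800.00 / 0.101 = $403,960.3960
Discount to today: PV = $403,960.3960 / (1 + 0.101)^3 = $403,960.3960 / 1.334633 = $302,675.20

$302675.20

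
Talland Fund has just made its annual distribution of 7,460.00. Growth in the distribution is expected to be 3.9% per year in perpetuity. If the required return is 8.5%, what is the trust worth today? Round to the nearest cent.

168498.70

D₁ = D₀ × (1 + g) = 7,460.00 × 1.039 = 7,750.9400
Growing perpetuity: P = D₁ / (r − g) = 7,750.9400 / (0.085 − 0.039) = 168,498.70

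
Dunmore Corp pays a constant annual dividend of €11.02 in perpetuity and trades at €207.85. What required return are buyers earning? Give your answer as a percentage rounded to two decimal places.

5.30%

P = C/r ⇒ r = C/P = €11.02/€207.85 = 0.053019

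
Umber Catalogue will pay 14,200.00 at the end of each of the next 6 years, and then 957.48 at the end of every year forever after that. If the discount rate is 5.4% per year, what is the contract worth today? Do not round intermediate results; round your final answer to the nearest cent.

PV of 6-year annuity: 14,200.00 × [1 − (1+0.054)^−6] / 0.054 = 71161.93993
Perpetuity value at year 6: 957.48 / 0.054 = 17731.11111
PV of perpetuity: 17731.11111 / (1+0.054)^6 = 12932.79180
Total PV = 71161.93993 + 12932.79180 = 84094.73172

84094.73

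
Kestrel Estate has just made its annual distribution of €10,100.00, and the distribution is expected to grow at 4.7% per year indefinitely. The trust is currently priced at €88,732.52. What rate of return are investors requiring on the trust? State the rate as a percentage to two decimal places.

16.62%

D₁ = €10,100.00 × 1.047 = €10,574.7000
P = D₁/(r − g) ⇒ r = D₁/P + g = €10,574.7000/€88,732.52 + 0.047 = 0.119175 + 0.047 = 0.166175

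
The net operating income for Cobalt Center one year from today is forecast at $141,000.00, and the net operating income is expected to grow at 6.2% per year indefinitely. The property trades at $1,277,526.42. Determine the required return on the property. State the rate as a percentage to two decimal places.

17.24%

P = D₁/(r − g) ⇒ r = D₁/P + g = $141,000.0000/$1,277,526.42 + 0.062 = 0.110370 + 0.062 = 0.172370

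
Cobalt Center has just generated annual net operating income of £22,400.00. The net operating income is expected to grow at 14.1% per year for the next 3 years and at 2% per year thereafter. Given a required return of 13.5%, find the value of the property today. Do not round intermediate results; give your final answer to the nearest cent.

£269758.78

D_1 = 25558.40000
D_2 = 29162.13440
D_3 = 33273.99535
Terminal value at year 3: TV = D_3×(1+g_2)/(r−g_2) = 33939.47526/0.115 = 295125.87180
P_0 = D_1/(1+r)^1 + D_2/(1+r)^2 + D_3/(1+r)^3 + TV/(1+r)^3
    = 22518.41410 + 22637.45417 + 22757.12353 + 201845.79133 = 269758.78313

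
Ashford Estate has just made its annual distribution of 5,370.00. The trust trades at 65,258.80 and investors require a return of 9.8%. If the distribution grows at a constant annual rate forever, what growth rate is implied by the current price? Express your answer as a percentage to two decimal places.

P = D₀(1+g)/(r−g) ⇒ P(r−g) = D₀(1+g) ⇒ g(P+D₀) = P·r − D₀
g = (P·r − D₀)/(P + D₀) = (65,258.80×0.098 − 5,370.00) / (65,258.80 + 5,370.00) = 0.014518

1.45%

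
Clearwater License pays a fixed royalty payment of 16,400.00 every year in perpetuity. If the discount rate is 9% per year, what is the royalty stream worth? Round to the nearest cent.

Level perpetuity: PV = C / r = 16,400.00 / 0.09 = 182,222.22

182222.22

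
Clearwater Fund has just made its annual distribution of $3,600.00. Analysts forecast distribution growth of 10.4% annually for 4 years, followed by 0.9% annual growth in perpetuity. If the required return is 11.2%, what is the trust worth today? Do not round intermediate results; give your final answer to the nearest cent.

$48404.93

D_1 = 3974.40000
D_2 = 4387.73760
D_3 = 4844.06231
D_4 = 5347.84479
Terminal value at year 4: TV = D_4×(1+g_2)/(r−g_2) = 5395.97539/0.103 = 52388.11062
P_0 = D_1/(1+r)^1 + D_2/(1+r)^2 + D_3/(1+r)^3 + D_4/(1+r)^4 + TV/(1+r)^4
    = 3574.10072 + 3548.38776 + 3522.85980 + 3497.51548 + 34262.06912 = 48404.93288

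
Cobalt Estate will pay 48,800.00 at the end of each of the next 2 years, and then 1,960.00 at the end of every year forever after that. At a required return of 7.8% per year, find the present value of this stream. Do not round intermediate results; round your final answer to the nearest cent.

PV of 2-year annuity: 48,800.00 × [1 − (1+0.078)^−2] / 0.078 = 87262.53868
Perpetuity value at year 2: 1,960.00 / 0.078 = 25128.20513
PV of perpetuity: 25128.20513 / (1+0.078)^2 = 21623.39825
Total PV = 87262.53868 + 21623.39825 = 108885.93693

108885.94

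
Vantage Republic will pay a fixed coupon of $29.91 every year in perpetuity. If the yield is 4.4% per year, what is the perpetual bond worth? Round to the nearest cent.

Level perpetuity: PV = C / r = $29.91 / 0.044 = $679.77

$679.77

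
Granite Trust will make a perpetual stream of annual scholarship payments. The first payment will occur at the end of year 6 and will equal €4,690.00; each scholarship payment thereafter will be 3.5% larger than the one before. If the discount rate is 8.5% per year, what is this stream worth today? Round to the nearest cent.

Value at end of year 5: C₁ / (r − g) = €4,690.00 / (0.085 − 0.035) = €93,800.0000
Discount to today: PV = €93,800.0000 / (1 + 0.085)^5 = €93,800.0000 / 1.503657 = €62,381.26

€62381.26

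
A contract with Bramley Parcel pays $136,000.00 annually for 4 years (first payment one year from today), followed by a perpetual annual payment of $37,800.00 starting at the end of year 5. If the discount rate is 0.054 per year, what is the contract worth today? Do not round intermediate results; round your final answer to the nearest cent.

PV of 4-year annuity: $136,000.00 × [1 − (1+0.054)^−4] / 0.054 = 477801.88176
Perpetuity value at year 4: $37,800.00 / 0.054 = 700000.00000
PV of perpetuity: 700000.00000 / (1+0.054)^4 = 567199.18286
Total PV = 477801.88176 + 567199.18286 = 1045001.06463

$1045001.06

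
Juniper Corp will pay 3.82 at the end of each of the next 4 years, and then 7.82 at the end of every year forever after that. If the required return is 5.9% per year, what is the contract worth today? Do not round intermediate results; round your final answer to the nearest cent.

118.65

PV of 4-year annuity: 3.82 × [1 − (1+0.059)^−4] / 0.059 = 13.26707
Perpetuity value at year 4: 7.82 / 0.059 = 132.54237
PV of perpetuity: 132.54237 / (1+0.059)^4 = 105.38308
Total PV = 13.26707 + 105.38308 = 118.65015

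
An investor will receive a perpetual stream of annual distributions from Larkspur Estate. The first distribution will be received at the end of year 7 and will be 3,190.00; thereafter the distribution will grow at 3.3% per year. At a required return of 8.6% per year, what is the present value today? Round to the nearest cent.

36689.00

Value at end of year 6: C₁ / (r − g) = 3,190.00 / (0.086 − 0.033) = 60,188.6792
Discount to today: PV = 60,188.6792 / (1 + 0.086)^6 = 60,188.6792 / 1.640510 = 36,689.00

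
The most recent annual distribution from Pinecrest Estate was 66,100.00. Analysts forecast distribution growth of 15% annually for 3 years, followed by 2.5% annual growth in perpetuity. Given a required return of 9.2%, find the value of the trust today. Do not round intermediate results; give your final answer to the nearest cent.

1401191.96

D_1 = 76015.00000
D_2 = 87417.25000
D_3 = 100529.83750
Terminal value at year 3: TV = D_3×(1+g_2)/(r−g_2) = 103043.08344/0.067 = 1537956.46922
P_0 = D_1/(1+r)^1 + D_2/(1+r)^2 + D_3/(1+r)^3 + TV/(1+r)^3
    = 69610.80586 + 73308.08310 + 77201.73586 + 1181071.33219 = 1401191.95701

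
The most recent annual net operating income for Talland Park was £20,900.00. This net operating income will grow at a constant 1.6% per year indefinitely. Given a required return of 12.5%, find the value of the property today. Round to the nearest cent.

£194811.01

D₁ = D₀ × (1 + g) = £20,900.00 × 1.016 = £21,234.4000
Growing perpetuity: P = D₁ / (r − g) = £21,234.4000 / (0.125 − 0.016) = £194,811.01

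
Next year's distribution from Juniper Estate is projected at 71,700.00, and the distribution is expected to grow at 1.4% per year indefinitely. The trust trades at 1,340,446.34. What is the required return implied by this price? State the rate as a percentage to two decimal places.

P = D₁/(r − g) ⇒ r = D₁/P + g = 71,700.0000/1,340,446.34 + 0.014 = 0.053490 + 0.014 = 0.067490

6.75%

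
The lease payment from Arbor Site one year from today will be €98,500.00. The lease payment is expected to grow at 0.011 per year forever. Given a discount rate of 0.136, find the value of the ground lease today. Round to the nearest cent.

€788000.00

Growing perpetuity: P = D₁ / (r − g) = €98,500.0000 / (0.136 − 0.011) = €788,000.00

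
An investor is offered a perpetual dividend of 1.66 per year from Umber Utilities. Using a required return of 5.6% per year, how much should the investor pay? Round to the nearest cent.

29.64

Level perpetuity: PV = C / r = 1.66 / 0.056 = 29.64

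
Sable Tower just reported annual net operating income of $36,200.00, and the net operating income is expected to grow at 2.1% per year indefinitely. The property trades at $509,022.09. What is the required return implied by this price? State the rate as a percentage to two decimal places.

D₁ = $36,200.00 × 1.021 = $36,960.2000
P = D₁/(r − g) ⇒ r = D₁/P + g = $36,960.2000/$509,022.09 + 0.021 = 0.072610 + 0.021 = 0.093610

9.36%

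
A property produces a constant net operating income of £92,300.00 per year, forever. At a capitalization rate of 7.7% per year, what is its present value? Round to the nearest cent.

£1198701.30

Level perpetuity: PV = C / r = £92,300.00 / 0.077 = £1,198,701.30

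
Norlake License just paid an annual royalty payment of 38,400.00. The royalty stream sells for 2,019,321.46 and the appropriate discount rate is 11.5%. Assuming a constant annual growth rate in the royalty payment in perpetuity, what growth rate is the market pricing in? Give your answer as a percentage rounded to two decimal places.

P = D₀(1+g)/(r−g) ⇒ P(r−g) = D₀(1+g) ⇒ g(P+D₀) = P·r − D₀
g = (P·r − D₀)/(P + D₀) = (2,019,321.46×0.115 − 38,400.00) / (2,019,321.46 + 38,400.00) = 0.094193

9.42%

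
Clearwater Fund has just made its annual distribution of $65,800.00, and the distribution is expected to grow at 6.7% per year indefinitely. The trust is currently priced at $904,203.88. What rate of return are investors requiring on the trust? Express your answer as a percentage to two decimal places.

D₁ = $65,800.00 × 1.067 = $70,208.6000
P = D₁/(r − g) ⇒ r = D₁/P + g = $70,208.6000/$904,203.88 + 0.067 = 0.077647 + 0.067 = 0.144647

14.46%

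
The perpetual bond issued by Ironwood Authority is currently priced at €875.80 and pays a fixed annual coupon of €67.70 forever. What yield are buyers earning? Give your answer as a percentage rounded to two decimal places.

P = C/r ⇒ r = C/P = €67.70/€875.80 = 0.077301

7.73%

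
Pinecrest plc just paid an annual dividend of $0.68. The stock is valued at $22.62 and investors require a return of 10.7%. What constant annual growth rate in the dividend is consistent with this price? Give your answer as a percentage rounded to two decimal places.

P = D₀(1+g)/(r−g) ⇒ P(r−g) = D₀(1+g) ⇒ g(P+D₀) = P·r − D₀
g = (P·r − D₀)/(P + D₀) = ($22.62×0.107 − $0.68) / ($22.62 + $0.68) = 0.074693

7.47%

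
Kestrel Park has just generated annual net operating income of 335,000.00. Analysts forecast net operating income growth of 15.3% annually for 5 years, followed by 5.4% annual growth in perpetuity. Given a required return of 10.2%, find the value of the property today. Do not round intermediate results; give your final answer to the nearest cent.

11145635.57

D_1 = 386255.00000
D_2 = 445352.01500
D_3 = 513490.87329
D_4 = 592054.97691
D_5 = 682639.38838
Terminal value at year 5: TV = D_5×(1+g_2)/(r−g_2) = 719501.91535/0.048 = 14989623.23643
P_0 = D_1/(1+r)^1 + D_2/(1+r)^2 + D_3/(1+r)^3 + D_4/(1+r)^4 + D_5/(1+r)^5 + TV/(1+r)^5
    = 350503.62976 + 366724.75964 + 383696.59515 + 401453.87860 + 420032.96009 + 9223223.74867 = 11145635.57191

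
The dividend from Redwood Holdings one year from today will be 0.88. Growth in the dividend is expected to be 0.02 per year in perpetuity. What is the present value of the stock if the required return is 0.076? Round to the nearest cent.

Growing perpetuity: P = D₁ / (r − g) = 0.8800 / (0.076 − 0.02) = 15.71

15.71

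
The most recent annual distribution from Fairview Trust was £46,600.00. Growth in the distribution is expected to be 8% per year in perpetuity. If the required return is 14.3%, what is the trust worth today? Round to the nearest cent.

£798857.14

D₁ = D₀ × (1 + g) = £46,600.00 × 1.08 = £50,328.0000
Growing perpetuity: P = D₁ / (r − g) = £50,328.0000 / (0.143 − 0.08) = £798,857.14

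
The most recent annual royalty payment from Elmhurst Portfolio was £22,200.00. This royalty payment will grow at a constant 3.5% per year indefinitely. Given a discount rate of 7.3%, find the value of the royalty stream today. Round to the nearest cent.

£604657.89

D₁ = D₀ × (1 + g) = £22,200.00 × 1.035 = £22,977.0000
Growing perpetuity: P = D₁ / (r − g) = £22,977.0000 / (0.073 − 0.035) = £604,657.89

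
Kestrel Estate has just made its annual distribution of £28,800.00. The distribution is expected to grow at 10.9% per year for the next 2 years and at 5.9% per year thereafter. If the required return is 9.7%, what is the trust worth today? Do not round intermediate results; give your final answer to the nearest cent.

£878814.53

D_1 = 31939.20000
D_2 = 35420.57280
Terminal value at year 2: TV = D_2×(1+g_2)/(r−g_2) = 37510.38660/0.038 = 987115.43672
P_0 = D_1/(1+r)^1 + D_2/(1+r)^2 + TV/(1+r)^2
    = 29115.04102 + 29433.52825 + 820265.95839 = 878814.52766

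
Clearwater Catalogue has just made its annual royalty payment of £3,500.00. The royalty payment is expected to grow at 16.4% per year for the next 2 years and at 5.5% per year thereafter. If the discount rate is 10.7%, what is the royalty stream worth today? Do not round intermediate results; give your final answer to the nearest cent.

£86060.45

D_1 = 4074.00000
D_2 = 4742.13600
Terminal value at year 2: TV = D_2×(1+g_2)/(r−g_2) = 5002.95348/0.052 = 96210.64385
P_0 = D_1/(1+r)^1 + D_2/(1+r)^2 + TV/(1+r)^2
    = 3680.21680 + 3869.71306 + 78510.52459 = 86060.45445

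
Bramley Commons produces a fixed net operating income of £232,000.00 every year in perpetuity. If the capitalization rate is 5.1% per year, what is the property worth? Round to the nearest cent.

£4549019.61

Level perpetuity: PV = C / r = £232,000.00 / 0.051 = £4,549,019.61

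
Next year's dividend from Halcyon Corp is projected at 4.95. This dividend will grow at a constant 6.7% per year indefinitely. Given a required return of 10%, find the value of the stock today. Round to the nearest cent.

150.00

Growing perpetuity: P = D₁ / (r − g) = 4.9500 / (0.1 − 0.067) = 150.00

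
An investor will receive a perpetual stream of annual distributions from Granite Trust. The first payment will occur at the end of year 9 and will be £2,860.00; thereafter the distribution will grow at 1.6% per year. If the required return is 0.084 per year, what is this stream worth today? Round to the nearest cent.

Value at end of year 8: C₁ / (r − g) = £2,860.00 / (0.084 − 0.016) = £42,058.8235
Discount to today: PV = £42,058.8235 / (1 + 0.084)^8 = £42,058.8235 / 1.906489 = £22,060.88

£22060.88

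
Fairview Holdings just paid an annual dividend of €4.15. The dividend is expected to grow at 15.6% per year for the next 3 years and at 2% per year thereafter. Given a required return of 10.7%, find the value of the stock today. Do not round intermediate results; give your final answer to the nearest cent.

D_1 = 4.79740
D_2 = 5.54579
D_3 = 6.41094
Terminal value at year 3: TV = D_3×(1+g_2)/(r−g_2) = 6.53916/0.087 = 75.16273
P_0 = D_1/(1+r)^1 + D_2/(1+r)^2 + D_3/(1+r)^3 + TV/(1+r)^3
    = 4.33369 + 4.52552 + 4.72584 + 55.40636 = 68.99142

€68.99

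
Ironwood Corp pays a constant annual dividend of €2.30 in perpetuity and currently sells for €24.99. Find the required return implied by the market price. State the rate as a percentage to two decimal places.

P = C/r ⇒ r = C/P = €2.30/€24.99 = 0.092037

9.20%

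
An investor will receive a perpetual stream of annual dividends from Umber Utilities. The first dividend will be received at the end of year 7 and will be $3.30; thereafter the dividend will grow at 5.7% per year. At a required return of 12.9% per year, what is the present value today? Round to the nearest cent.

Value at end of year 6: C₁ / (r − g) = $3.30 / (0.129 − 0.057) = $45.8333
Discount to today: PV = $45.8333 / (1 + 0.129)^6 = $45.8333 / 2.070922 = $22.13

$22.13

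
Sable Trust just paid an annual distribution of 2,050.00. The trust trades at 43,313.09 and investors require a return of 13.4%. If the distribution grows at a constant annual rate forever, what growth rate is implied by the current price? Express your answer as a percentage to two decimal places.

P = D₀(1+g)/(r−g) ⇒ P(r−g) = D₀(1+g) ⇒ g(P+D₀) = P·r − D₀
g = (P·r − D₀)/(P + D₀) = (43,313.09×0.134 − 2,050.00) / (43,313.09 + 2,050.00) = 0.082753

8.28%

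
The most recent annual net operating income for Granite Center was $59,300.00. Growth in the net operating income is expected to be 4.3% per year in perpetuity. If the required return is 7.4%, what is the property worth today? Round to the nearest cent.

$1995158.06

D₁ = D₀ × (1 + g) = $59,300.00 × 1.043 = $61,849.9000
Growing perpetuity: P = D₁ / (r − g) = $61,849.9000 / (0.074 − 0.043) = $1,995,158.06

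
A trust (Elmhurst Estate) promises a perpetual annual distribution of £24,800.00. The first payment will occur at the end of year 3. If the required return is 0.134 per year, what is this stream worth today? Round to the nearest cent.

Value at end of year 2: C / r = £24,800.00 / 0.134 = £185,074.6269
Discount to today: PV = £185,074.6269 / (1 + 0.134)^2 = £185,074.6269 / 1.285956 = £143,919.88

£143919.88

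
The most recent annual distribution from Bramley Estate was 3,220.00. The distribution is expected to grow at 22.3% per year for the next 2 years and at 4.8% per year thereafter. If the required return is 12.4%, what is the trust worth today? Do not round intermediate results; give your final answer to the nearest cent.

59884.11

D_1 = 3938.06000
D_2 = 4816.24738
Terminal value at year 2: TV = D_2×(1+g_2)/(r−g_2) = 5047.42725/0.076 = 66413.51650
P_0 = D_1/(1+r)^1 + D_2/(1+r)^2 + TV/(1+r)^2
    = 3503.61210 + 3812.20427 + 52568.29044 = 59884.10681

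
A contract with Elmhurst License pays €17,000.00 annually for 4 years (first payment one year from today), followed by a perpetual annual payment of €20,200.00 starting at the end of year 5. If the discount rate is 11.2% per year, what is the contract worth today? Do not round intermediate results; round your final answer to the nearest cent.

€170471.56

PV of 4-year annuity: €17,000.00 × [1 − (1+0.112)^−4] / 0.112 = 52517.14795
Perpetuity value at year 4: €20,200.00 / 0.112 = 180357.14286
PV of perpetuity: 180357.14286 / (1+0.112)^4 = 117954.41412
Total PV = 52517.14795 + 117954.41412 = 170471.56207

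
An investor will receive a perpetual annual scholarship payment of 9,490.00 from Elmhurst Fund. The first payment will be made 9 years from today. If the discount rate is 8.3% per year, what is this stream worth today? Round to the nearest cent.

60417.18

Value at end of year 8: C / r = 9,490.00 / 0.083 = 114,337.3494
Discount to today: PV = 114,337.3494 / (1 + 0.083)^8 = 114,337.3494 / 1.892464 = 60,417.18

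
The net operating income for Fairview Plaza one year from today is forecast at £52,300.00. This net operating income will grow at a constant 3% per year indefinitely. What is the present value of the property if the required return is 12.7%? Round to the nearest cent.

Growing perpetuity: P = D₁ / (r − g) = £52,300.0000 / (0.127 − 0.03) = £539,175.26

£539175.26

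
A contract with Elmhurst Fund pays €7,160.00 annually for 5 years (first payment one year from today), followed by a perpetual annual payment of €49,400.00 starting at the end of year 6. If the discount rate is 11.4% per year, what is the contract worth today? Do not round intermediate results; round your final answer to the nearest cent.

€278776.86

PV of 5-year annuity: €7,160.00 × [1 − (1+0.114)^−5] / 0.114 = 26198.49374
Perpetuity value at year 5: €49,400.00 / 0.114 = 433333.33333
PV of perpetuity: 433333.33333 / (1+0.114)^5 = 252578.36254
Total PV = 26198.49374 + 252578.36254 = 278776.85628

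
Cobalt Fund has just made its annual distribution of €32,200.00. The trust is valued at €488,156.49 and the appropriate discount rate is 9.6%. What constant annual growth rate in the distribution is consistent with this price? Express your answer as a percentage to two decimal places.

2.82%

P = D₀(1+g)/(r−g) ⇒ P(r−g) = D₀(1+g) ⇒ g(P+D₀) = P·r − D₀
g = (P·r − D₀)/(P + D₀) = (€488,156.49×0.096 − €32,200.00) / (€488,156.49 + €32,200.00) = 0.028179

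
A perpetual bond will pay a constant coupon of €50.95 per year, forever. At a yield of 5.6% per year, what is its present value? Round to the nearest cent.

€909.82

Level perpetuity: PV = C / r = €50.95 / 0.056 = €909.82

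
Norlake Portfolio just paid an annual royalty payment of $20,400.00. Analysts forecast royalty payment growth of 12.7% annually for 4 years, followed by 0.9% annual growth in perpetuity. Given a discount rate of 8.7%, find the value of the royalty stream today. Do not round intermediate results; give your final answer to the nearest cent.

D_1 = 22990.80000
D_2 = 25910.63160
D_3 = 29201.28181
D_4 = 32909.84460
Terminal value at year 4: TV = D_4×(1+g_2)/(r−g_2) = 33206.03320/0.078 = 425718.37442
P_0 = D_1/(1+r)^1 + D_2/(1+r)^2 + D_3/(1+r)^3 + D_4/(1+r)^4 + TV/(1+r)^4
    = 21150.68997 + 21929.00423 + 22735.95931 + 23572.60914 + 304932.85419 = 394321.11685

$394321.12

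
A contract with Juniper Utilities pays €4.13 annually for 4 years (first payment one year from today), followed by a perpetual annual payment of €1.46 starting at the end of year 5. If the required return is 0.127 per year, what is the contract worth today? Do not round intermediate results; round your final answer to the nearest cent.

PV of 4-year annuity: €4.13 × [1 − (1+0.127)^−4] / 0.127 = 12.36154
Perpetuity value at year 4: €1.46 / 0.127 = 11.49606
PV of perpetuity: 11.49606 / (1+0.127)^4 = 7.12613
Total PV = 12.36154 + 7.12613 = 19.48766

€19.49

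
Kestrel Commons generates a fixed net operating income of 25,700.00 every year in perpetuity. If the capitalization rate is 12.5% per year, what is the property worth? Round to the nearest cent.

Level perpetuity: PV = C / r = 25,700.00 / 0.125 = 205,600.00

205600.00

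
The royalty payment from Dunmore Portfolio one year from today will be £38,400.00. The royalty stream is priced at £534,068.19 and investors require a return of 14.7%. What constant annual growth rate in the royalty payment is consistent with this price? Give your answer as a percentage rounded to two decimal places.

7.51%

P = D₁/(r−g) ⇒ g = r − D₁/P = 0.147 − £38,400.00/£534,068.19 = 0.075099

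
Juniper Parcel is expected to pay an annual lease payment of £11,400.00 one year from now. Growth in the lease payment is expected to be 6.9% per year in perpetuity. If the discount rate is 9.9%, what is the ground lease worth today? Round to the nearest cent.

Growing perpetuity: P = D₁ / (r − g) = £11,400.0000 / (0.099 − 0.069) = £380,000.00

£380000.00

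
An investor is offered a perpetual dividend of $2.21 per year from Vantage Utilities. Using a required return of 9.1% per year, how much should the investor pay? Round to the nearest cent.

Level perpetuity: PV = C / r = $2.21 / 0.091 = $24.29

$24.29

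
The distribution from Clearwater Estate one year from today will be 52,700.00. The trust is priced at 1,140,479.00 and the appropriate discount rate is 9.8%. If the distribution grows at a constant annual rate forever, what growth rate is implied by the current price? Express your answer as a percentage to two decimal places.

P = D₁/(r−g) ⇒ g = r − D₁/P = 0.098 − 52,700.00/1,140,479.00 = 0.051791

5.18%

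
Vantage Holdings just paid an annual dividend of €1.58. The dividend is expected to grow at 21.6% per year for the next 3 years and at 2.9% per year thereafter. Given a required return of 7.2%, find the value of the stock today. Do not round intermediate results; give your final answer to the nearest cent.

D_1 = 1.92128
D_2 = 2.33628
D_3 = 2.84091
Terminal value at year 3: TV = D_3×(1+g_2)/(r−g_2) = 2.92330/0.043 = 67.98369
P_0 = D_1/(1+r)^1 + D_2/(1+r)^2 + D_3/(1+r)^3 + TV/(1+r)^3
    = 1.79224 + 2.03299 + 2.30608 + 55.18491 = 61.31622

€61.32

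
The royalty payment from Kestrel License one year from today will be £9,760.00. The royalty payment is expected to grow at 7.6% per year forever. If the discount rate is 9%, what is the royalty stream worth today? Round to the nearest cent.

Growing perpetuity: P = D₁ / (r − g) = £9,760.0000 / (0.09 − 0.076) = £697,142.86

£697142.86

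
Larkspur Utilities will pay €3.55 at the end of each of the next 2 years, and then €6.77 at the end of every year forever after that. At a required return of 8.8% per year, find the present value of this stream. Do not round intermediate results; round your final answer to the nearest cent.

PV of 2-year annuity: €3.55 × [1 − (1+0.088)^−2] / 0.088 = 6.26183
Perpetuity value at year 2: €6.77 / 0.088 = 76.93182
PV of perpetuity: 76.93182 / (1+0.088)^2 = 64.99025
Total PV = 6.26183 + 64.99025 = 71.25208

€71.25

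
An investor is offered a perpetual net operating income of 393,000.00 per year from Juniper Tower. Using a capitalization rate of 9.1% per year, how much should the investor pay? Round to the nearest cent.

Level perpetuity: PV = C / r = 393,000.00 / 0.091 = 4,318,681.32

4318681.32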